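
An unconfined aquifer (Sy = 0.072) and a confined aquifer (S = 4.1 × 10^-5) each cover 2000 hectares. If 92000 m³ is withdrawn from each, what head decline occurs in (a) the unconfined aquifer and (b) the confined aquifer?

A = 2000 hectares = 2 × 10^7 m²
Unconfined: Δh_u = ΔV/(Sy·A) = 92000/(0.072 × 2 × 10^7) = 0.06389 m
Confined: Δh_c = ΔV/(S·A) = 92000/(4.1 × 10^-5 × 2 × 10^7) = 112.2 m

Δh_u ≈ 0.0639 m; Δh_c ≈ 112 m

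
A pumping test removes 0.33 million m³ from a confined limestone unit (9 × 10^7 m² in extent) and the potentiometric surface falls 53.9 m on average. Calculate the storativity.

ΔV = 0.33 million m³ = 3.3 × 10^5 m³
S = ΔV / (A × Δh) = 3.3 × 10^5 m³ / (9 × 10^7 m² × 53.9 m) = 6.803 × 10^-5

S ≈ 6.8 × 10^-5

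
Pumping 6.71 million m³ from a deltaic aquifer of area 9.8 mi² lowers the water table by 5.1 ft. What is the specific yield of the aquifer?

A = 9.8 mi² = 2.538 × 10^7 m²
Δh = 5.1 ft = 1.554 m
ΔV = 6.71 million m³ = 6.71 × 10^6 m³
Sy = ΔV / (A × Δh) = 6.71 × 10^6 m³ / (2.538 × 10^7 m² × 1.554 m) = 0.1701

Sy ≈ 0.17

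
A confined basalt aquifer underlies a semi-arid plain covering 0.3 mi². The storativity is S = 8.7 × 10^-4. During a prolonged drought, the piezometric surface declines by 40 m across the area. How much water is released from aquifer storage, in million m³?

ΔV ≈ 0.027 million m³

A = 0.3 mi² = 7.77 × 10^5 m²
ΔV = S × A × Δh = 8.7 × 10^-4 × 7.77 × 10^5 m² × 40 m = 27040 m³
ΔV = 27040 m³ = 0.02704 million m³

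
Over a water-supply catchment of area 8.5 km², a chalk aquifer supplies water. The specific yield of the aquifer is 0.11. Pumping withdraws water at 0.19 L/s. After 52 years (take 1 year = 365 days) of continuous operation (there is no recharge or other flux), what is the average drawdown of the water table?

A = 8.5 km² = 8.5 × 10^6 m²
Q = 0.19 L/s = 16.42 m³/d
t = 52 years = 18980 d
ΔV = Q × t = 16.42 m³/d × 18980 d = 3.116 × 10^5 m³
Δh = ΔV / (Sy × A) = 3.116 × 10^5 / (0.11 × 8.5 × 10^6) = 0.3332 m

Δh ≈ 0.333 m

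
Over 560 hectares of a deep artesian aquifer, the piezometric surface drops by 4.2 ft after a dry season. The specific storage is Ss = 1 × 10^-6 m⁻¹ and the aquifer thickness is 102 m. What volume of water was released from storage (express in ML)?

S = Ss × b = 1 × 10^-6 m⁻¹ × 102 m = 1.02 × 10^-4
A = 560 hectares = 5.6 × 10^6 m²
Δh = 4.2 ft = 1.28 m
ΔV = S × A × Δh = 1.02 × 10^-4 × 5.6 × 10^6 m² × 1.28 m = 731.2 m³
ΔV = 731.2 m³ = 0.7312 ML

ΔV ≈ 0.731 ML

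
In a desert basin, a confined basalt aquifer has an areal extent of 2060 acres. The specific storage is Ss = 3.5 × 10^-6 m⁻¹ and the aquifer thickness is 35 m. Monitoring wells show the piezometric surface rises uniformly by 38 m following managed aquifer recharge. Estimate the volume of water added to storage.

S = Ss × b = 3.5 × 10^-6 m⁻¹ × 35 m = 1.225 × 10^-4
A = 2060 acres = 8.337 × 10^6 m²
ΔV = S × A × Δh = 1.225 × 10^-4 × 8.337 × 10^6 m² × 38 m = 38810 m³

ΔV ≈ 38800 m³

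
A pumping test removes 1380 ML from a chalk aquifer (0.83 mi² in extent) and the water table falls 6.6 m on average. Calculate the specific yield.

Sy ≈ 0.097

A = 0.83 mi² = 2.15 × 10^6 m²
ΔV = 1380 ML = 1.38 × 10^6 m³
Sy = ΔV / (A × Δh) = 1.38 × 10^6 m³ / (2.15 × 10^6 m² × 6.6 m) = 0.09727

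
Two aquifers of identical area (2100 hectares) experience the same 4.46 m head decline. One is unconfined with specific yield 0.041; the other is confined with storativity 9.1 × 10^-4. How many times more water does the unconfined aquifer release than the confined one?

ΔV_u / ΔV_c ≈ 45.1

A = 2100 hectares = 2.1 × 10^7 m²
Unconfined: ΔV_u = Sy × A × Δh = 0.041 × 2.1 × 10^7 × 4.46 = 3.84 × 10^6 m³
Confined: ΔV_c = S × A × Δh = 9.1 × 10^-4 × 2.1 × 10^7 × 4.46 = 85230 m³
Ratio = ΔV_u / ΔV_c = Sy / S = 0.041 / 9.1 × 10^-4 = 45.05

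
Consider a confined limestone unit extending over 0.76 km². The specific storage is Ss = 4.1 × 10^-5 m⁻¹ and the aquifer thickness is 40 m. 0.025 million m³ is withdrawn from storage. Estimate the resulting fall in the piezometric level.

Δh ≈ 20.1 m

S = Ss × b = 4.1 × 10^-5 m⁻¹ × 40 m = 1.64 × 10^-3
A = 0.76 km² = 7.6 × 10^5 m²
ΔV = 0.025 million m³ = 25000 m³
Δh = ΔV / (S × A) = 25000 m³ / (0.00164 × 7.6 × 10^5 m²) = 20.06 m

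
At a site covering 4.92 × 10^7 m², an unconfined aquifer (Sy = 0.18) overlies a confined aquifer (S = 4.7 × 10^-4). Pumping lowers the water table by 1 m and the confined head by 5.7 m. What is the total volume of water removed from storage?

Unconfined: ΔV_u = Sy × A × Δh_u = 0.18 × 4.92 × 10^7 × 1 = 8.856 × 10^6 m³
Confined: ΔV_c = S × A × Δh_c = 4.7 × 10^-4 × 4.92 × 10^7 × 5.7 = 1.318 × 10^5 m³
Total ΔV = 8.856 × 10^6 + 1.318 × 10^5 = 8.988 × 10^6 m³

ΔV ≈ 8.99 × 10^6 m³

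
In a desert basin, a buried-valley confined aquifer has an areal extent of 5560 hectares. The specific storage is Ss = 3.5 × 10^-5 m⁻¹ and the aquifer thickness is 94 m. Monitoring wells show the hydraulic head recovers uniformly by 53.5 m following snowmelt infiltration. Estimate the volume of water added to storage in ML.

ΔV ≈ 9790 ML

S = Ss × b = 3.5 × 10^-5 m⁻¹ × 94 m = 3.29 × 10^-3
A = 5560 hectares = 5.56 × 10^7 m²
ΔV = S × A × Δh = 0.00329 × 5.56 × 10^7 m² × 53.5 m = 9.786 × 10^6 m³
ΔV = 9.786 × 10^6 m³ = 9786 ML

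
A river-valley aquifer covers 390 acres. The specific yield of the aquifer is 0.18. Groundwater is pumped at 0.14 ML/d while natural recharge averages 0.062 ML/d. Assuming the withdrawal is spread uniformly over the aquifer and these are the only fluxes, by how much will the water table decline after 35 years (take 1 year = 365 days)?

A = 390 acres = 1.578 × 10^6 m²
Net abstraction = 0.14 − 0.062 = 0.078 ML/d
Q_net = 0.078 ML/d = 78 m³/d
t = 35 years = 12780 d
ΔV = Q × t = 78 m³/d × 12780 d = 9.964 × 10^5 m³
Δh = ΔV / (Sy × A) = 9.964 × 10^5 / (0.18 × 1.578 × 10^6) = 3.508 m

Δh ≈ 3.51 m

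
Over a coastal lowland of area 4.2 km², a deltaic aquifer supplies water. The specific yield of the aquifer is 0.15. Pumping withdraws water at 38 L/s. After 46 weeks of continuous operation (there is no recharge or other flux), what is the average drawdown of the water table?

Δh ≈ 1.68 m

A = 4.2 km² = 4.2 × 10^6 m²
Q = 38 L/s = 3283 m³/d
t = 46 weeks = 322 d
ΔV = Q × t = 3283 m³/d × 322 d = 1.057 × 10^6 m³
Δh = ΔV / (Sy × A) = 1.057 × 10^6 / (0.15 × 4.2 × 10^6) = 1.678 m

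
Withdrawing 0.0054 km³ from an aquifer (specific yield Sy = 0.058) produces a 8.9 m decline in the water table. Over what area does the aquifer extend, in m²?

A ≈ 1.05 × 10^7 m²

ΔV = 0.0054 km³ = 5.4 × 10^6 m³
A = ΔV / (Sy × Δh) = 5.4 × 10^6 / (0.058 × 8.9) = 1.046 × 10^7 m²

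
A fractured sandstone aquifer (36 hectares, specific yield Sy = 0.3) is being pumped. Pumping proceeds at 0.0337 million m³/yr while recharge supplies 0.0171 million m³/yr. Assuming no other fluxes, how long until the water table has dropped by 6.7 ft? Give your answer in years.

t ≈ 13.3 years

A = 36 hectares = 3.6 × 10^5 m²
Δh = 6.7 ft = 2.042 m
ΔV = Sy × A × Δh = 0.3 × 3.6 × 10^5 × 2.042 = 2.206 × 10^5 m³
Net withdrawal = 0.0337 − 0.0171 = 0.0166 million m³/yr = 45.48 m³/d
t = ΔV / Q = 2.206 × 10^5 m³ / 45.48 m³/d = 4850 d
t = 4850 d ≈ 13.29 years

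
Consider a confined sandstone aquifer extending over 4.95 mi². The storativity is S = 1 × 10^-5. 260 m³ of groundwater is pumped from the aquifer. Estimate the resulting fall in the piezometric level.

Δh ≈ 2.03 m

A = 4.95 mi² = 1.282 × 10^7 m²
Δh = ΔV / (S × A) = 260 m³ / (1 × 10^-5 × 1.282 × 10^7 m²) = 2.028 m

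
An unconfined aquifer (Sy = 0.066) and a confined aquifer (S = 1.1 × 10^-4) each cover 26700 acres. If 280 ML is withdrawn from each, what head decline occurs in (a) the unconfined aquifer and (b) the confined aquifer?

A = 26700 acres = 1.081 × 10^8 m²
ΔV = 280 ML = 2.8 × 10^5 m³
Unconfined: Δh_u = ΔV/(Sy·A) = 2.8 × 10^5/(0.066 × 1.081 × 10^8) = 0.03926 m
Confined: Δh_c = ΔV/(S·A) = 2.8 × 10^5/(1.1 × 10^-4 × 1.081 × 10^8) = 23.56 m

Δh_u ≈ 0.0393 m; Δh_c ≈ 23.6 m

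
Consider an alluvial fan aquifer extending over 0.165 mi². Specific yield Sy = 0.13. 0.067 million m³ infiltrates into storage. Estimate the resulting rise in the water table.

Δh ≈ 1.21 m

A = 0.165 mi² = 4.273 × 10^5 m²
ΔV = 0.067 million m³ = 67000 m³
Δh = ΔV / (Sy × A) = 67000 m³ / (0.13 × 4.273 × 10^5 m²) = 1.206 m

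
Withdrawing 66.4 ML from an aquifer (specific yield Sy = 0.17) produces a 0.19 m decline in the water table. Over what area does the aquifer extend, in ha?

ΔV = 66.4 ML = 66400 m³
A = ΔV / (Sy × Δh) = 66400 / (0.17 × 0.19) = 2.056 × 10^6 m²
A = 2.056 × 10^6 m² = 205.6 ha

A ≈ 206 ha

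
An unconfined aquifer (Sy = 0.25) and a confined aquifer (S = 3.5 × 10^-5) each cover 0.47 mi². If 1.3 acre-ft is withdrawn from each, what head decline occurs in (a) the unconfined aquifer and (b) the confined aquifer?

A = 0.47 mi² = 1.217 × 10^6 m²
ΔV = 1.3 acre-ft = 1604 m³
Unconfined: Δh_u = ΔV/(Sy·A) = 1604/(0.25 × 1.217 × 10^6) = 0.005269 m
Confined: Δh_c = ΔV/(S·A) = 1604/(3.5 × 10^-5 × 1.217 × 10^6) = 37.64 m

Δh_u ≈ 0.00527 m; Δh_c ≈ 37.6 m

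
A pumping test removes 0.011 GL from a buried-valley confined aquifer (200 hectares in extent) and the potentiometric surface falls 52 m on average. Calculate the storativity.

A = 200 hectares = 2 × 10^6 m²
ΔV = 0.011 GL = 11000 m³
S = ΔV / (A × Δh) = 11000 m³ / (2 × 10^6 m² × 52 m) = 1.058 × 10^-4

S ≈ 1.1 × 10^-4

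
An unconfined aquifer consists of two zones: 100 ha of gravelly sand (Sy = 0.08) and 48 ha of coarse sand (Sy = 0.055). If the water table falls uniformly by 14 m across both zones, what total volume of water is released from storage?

ΔV ≈ 1.49 × 10^6 m³

A₁ = 100 ha = 1 × 10^6 m²; A₂ = 48 ha = 4.8 × 10^5 m²
ΔV₁ = 0.08 × 1 × 10^6 × 14 = 1.12 × 10^6 m³
ΔV₂ = 0.055 × 4.8 × 10^5 × 14 = 3.696 × 10^5 m³
ΔV = ΔV₁ + ΔV₂ = 1.49 × 10^6 m³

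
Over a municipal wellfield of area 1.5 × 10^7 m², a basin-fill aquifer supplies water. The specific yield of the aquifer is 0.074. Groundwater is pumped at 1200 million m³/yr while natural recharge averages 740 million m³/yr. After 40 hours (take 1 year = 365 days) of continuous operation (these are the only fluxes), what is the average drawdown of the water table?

Δh ≈ 1.89 m

Net abstraction = 1200 − 740 = 460 million m³/yr
Q_net = 460 million m³/yr = 1.26 × 10^6 m³/d
t = 40 hours = 1.667 d
ΔV = Q × t = 1.26 × 10^6 m³/d × 1.667 d = 2.1 × 10^6 m³
Δh = ΔV / (Sy × A) = 2.1 × 10^6 / (0.074 × 1.5 × 10^7) = 1.892 m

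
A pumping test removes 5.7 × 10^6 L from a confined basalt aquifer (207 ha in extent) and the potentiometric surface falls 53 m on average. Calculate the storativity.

S ≈ 5.2 × 10^-5

A = 207 ha = 2.07 × 10^6 m²
ΔV = 5.7 × 10^6 L = 5700 m³
S = ΔV / (A × Δh) = 5700 m³ / (2.07 × 10^6 m² × 53 m) = 5.196 × 10^-5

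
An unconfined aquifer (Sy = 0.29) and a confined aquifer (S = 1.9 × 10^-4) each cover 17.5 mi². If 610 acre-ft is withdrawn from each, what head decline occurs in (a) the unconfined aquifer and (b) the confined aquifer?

Δh_u ≈ 0.0572 m; Δh_c ≈ 87.4 m

A = 17.5 mi² = 4.532 × 10^7 m²
ΔV = 610 acre-ft = 7.524 × 10^5 m³
Unconfined: Δh_u = ΔV/(Sy·A) = 7.524 × 10^5/(0.29 × 4.532 × 10^7) = 0.05724 m
Confined: Δh_c = ΔV/(S·A) = 7.524 × 10^5/(1.9 × 10^-4 × 4.532 × 10^7) = 87.37 m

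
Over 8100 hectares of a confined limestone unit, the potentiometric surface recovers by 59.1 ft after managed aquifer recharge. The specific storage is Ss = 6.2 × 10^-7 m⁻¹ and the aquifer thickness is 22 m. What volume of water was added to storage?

ΔV ≈ 19900 m³

S = Ss × b = 6.2 × 10^-7 m⁻¹ × 22 m = 1.364 × 10^-5
A = 8100 hectares = 8.1 × 10^7 m²
Δh = 59.1 ft = 18.01 m
ΔV = S × A × Δh = 1.364 × 10^-5 × 8.1 × 10^7 m² × 18.01 m = 19900 m³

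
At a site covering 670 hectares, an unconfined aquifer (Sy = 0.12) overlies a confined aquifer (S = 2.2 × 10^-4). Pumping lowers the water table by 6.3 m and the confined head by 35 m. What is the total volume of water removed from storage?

ΔV ≈ 5.12 × 10^6 m³

A = 670 hectares = 6.7 × 10^6 m²
Unconfined: ΔV_u = Sy × A × Δh_u = 0.12 × 6.7 × 10^6 × 6.3 = 5.065 × 10^6 m³
Confined: ΔV_c = S × A × Δh_c = 2.2 × 10^-4 × 6.7 × 10^6 × 35 = 51590 m³
Total ΔV = 5.065 × 10^6 + 51590 = 5.117 × 10^6 m³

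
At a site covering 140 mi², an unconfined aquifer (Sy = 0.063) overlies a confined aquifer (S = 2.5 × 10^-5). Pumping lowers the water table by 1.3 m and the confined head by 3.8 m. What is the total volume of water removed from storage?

A = 140 mi² = 3.626 × 10^8 m²
Unconfined: ΔV_u = Sy × A × Δh_u = 0.063 × 3.626 × 10^8 × 1.3 = 2.97 × 10^7 m³
Confined: ΔV_c = S × A × Δh_c = 2.5 × 10^-5 × 3.626 × 10^8 × 3.8 = 34450 m³
Total ΔV = 2.97 × 10^7 + 34450 = 2.973 × 10^7 m³

ΔV ≈ 2.97 × 10^7 m³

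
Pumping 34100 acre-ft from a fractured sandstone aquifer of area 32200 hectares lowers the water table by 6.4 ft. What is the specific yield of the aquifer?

Sy ≈ 0.067

A = 32200 hectares = 3.22 × 10^8 m²
Δh = 6.4 ft = 1.951 m
ΔV = 34100 acre-ft = 4.206 × 10^7 m³
Sy = ΔV / (A × Δh) = 4.206 × 10^7 m³ / (3.22 × 10^8 m² × 1.951 m) = 0.06696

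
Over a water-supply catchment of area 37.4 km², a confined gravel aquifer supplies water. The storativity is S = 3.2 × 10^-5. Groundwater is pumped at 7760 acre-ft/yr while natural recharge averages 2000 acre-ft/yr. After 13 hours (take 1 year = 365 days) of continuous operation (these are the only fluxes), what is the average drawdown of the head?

Δh ≈ 8.81 m

A = 37.4 km² = 3.74 × 10^7 m²
Net abstraction = 7760 − 2000 = 5760 acre-ft/yr
Q_net = 5760 acre-ft/yr = 19470 m³/d
t = 13 hours = 0.5417 d
ΔV = Q × t = 19470 m³/d × 0.5417 d = 10540 m³
Δh = ΔV / (S × A) = 10540 / (3.2 × 10^-5 × 3.74 × 10^7) = 8.81 m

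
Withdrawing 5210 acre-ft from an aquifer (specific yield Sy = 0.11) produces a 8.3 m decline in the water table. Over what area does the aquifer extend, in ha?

ΔV = 5210 acre-ft = 6.426 × 10^6 m³
A = ΔV / (Sy × Δh) = 6.426 × 10^6 / (0.11 × 8.3) = 7.039 × 10^6 m²
A = 7.039 × 10^6 m² = 703.9 ha

A ≈ 704 ha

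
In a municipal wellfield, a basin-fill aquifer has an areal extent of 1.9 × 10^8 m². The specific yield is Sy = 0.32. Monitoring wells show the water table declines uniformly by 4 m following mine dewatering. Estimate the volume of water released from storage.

ΔV = Sy × A × Δh = 0.32 × 1.9 × 10^8 m² × 4 m = 2.432 × 10^8 m³

ΔV ≈ 2.43 × 10^8 m³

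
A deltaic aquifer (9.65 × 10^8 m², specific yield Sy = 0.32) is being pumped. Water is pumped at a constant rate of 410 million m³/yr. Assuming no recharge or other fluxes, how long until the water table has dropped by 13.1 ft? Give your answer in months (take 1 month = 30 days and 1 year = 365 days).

Δh = 13.1 ft = 3.993 m
ΔV = Sy × A × Δh = 0.32 × 9.65 × 10^8 × 3.993 = 1.233 × 10^9 m³
Q = 410 million m³/yr = 1.123 × 10^6 m³/d
t = ΔV / Q = 1.233 × 10^9 m³ / 1.123 × 10^6 m³/d = 1098 d
t = 1098 d ≈ 36.59 months

t ≈ 36.6 months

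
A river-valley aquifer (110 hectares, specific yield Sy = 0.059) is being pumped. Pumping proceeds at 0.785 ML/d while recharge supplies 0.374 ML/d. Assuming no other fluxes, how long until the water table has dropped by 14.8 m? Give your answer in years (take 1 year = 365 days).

A = 110 hectares = 1.1 × 10^6 m²
ΔV = Sy × A × Δh = 0.059 × 1.1 × 10^6 × 14.8 = 9.605 × 10^5 m³
Net withdrawal = 0.785 − 0.374 = 0.411 ML/d = 411 m³/d
t = ΔV / Q = 9.605 × 10^5 m³ / 411 m³/d = 2337 d
t = 2337 d ≈ 6.403 years

t ≈ 6.4 years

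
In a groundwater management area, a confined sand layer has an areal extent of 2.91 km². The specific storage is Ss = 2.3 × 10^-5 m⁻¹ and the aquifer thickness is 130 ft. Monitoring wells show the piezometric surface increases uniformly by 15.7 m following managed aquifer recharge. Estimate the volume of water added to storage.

ΔV ≈ 41600 m³

b = 130 ft = 39.62 m
S = Ss × b = 2.3 × 10^-5 m⁻¹ × 39.62 m = 9.114 × 10^-4
A = 2.91 km² = 2.91 × 10^6 m²
ΔV = S × A × Δh = 9.114 × 10^-4 × 2.91 × 10^6 m² × 15.7 m = 41640 m³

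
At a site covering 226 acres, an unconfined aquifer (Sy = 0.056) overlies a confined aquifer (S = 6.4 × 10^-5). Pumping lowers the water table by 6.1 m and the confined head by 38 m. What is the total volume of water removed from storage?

ΔV ≈ 3.15 × 10^5 m³

A = 226 acres = 9.146 × 10^5 m²
Unconfined: ΔV_u = Sy × A × Δh_u = 0.056 × 9.146 × 10^5 × 6.1 = 3.124 × 10^5 m³
Confined: ΔV_c = S × A × Δh_c = 6.4 × 10^-5 × 9.146 × 10^5 × 38 = 2224 m³
Total ΔV = 3.124 × 10^5 + 2224 = 3.146 × 10^5 m³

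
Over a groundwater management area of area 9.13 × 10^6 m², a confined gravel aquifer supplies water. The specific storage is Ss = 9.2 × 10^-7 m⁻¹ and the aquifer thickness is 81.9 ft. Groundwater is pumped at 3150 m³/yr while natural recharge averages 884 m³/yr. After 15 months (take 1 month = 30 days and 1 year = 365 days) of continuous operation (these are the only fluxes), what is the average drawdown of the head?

Δh ≈ 13.3 m

b = 81.9 ft = 24.96 m
S = Ss × b = 9.2 × 10^-7 m⁻¹ × 24.96 m = 2.297 × 10^-5
Net abstraction = 3150 − 884 = 2266 m³/yr
Q_net = 2266 m³/yr = 6.208 m³/d
t = 15 months = 450 d
ΔV = Q × t = 6.208 m³/d × 450 d = 2794 m³
Δh = ΔV / (S × A) = 2794 / (2.297 × 10^-5 × 9.13 × 10^6) = 13.32 m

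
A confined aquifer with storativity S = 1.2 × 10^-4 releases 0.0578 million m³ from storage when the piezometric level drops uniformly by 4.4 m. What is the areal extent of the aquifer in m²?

A ≈ 1.09 × 10^8 m²

ΔV = 0.0578 million m³ = 57800 m³
A = ΔV / (S × Δh) = 57800 / (1.2 × 10^-4 × 4.4) = 1.095 × 10^8 m²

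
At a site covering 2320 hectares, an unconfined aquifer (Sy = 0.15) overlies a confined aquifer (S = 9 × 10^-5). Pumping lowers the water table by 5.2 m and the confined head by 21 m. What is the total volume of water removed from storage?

ΔV ≈ 1.81 × 10^7 m³

A = 2320 hectares = 2.32 × 10^7 m²
Unconfined: ΔV_u = Sy × A × Δh_u = 0.15 × 2.32 × 10^7 × 5.2 = 1.81 × 10^7 m³
Confined: ΔV_c = S × A × Δh_c = 9 × 10^-5 × 2.32 × 10^7 × 21 = 43850 m³
Total ΔV = 1.81 × 10^7 + 43850 = 1.814 × 10^7 m³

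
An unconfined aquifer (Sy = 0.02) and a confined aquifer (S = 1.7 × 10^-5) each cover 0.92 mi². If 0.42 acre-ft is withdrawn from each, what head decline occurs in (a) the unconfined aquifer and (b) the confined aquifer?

Δh_u ≈ 0.0109 m; Δh_c ≈ 12.8 m

A = 0.92 mi² = 2.383 × 10^6 m²
ΔV = 0.42 acre-ft = 518.1 m³
Unconfined: Δh_u = ΔV/(Sy·A) = 518.1/(0.02 × 2.383 × 10^6) = 0.01087 m
Confined: Δh_c = ΔV/(S·A) = 518.1/(1.7 × 10^-5 × 2.383 × 10^6) = 12.79 m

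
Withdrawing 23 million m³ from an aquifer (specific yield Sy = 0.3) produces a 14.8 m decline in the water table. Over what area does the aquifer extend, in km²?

ΔV = 23 million m³ = 2.3 × 10^7 m³
A = ΔV / (Sy × Δh) = 2.3 × 10^7 / (0.3 × 14.8) = 5.18 × 10^6 m²
A = 5.18 × 10^6 m² = 5.18 km²

A ≈ 5.18 km²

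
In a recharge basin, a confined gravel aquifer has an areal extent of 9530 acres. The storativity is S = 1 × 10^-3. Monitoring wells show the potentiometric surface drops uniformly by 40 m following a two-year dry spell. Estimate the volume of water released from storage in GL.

ΔV ≈ 1.54 GL

A = 9530 acres = 3.857 × 10^7 m²
ΔV = S × A × Δh = 0.001 × 3.857 × 10^7 m² × 40 m = 1.543 × 10^6 m³
ΔV = 1.543 × 10^6 m³ = 1.543 GL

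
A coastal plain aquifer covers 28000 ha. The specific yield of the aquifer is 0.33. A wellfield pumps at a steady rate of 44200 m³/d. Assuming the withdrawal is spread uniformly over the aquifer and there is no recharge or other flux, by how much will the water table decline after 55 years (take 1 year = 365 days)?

A = 28000 ha = 2.8 × 10^8 m²
t = 55 years = 20080 d
ΔV = Q × t = 44200 m³/d × 20080 d = 8.873 × 10^8 m³
Δh = ΔV / (Sy × A) = 8.873 × 10^8 / (0.33 × 2.8 × 10^8) = 9.603 m

Δh ≈ 9.6 m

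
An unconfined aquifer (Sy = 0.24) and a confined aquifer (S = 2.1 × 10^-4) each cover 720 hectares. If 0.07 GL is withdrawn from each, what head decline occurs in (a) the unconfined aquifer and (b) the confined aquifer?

Δh_u ≈ 0.0405 m; Δh_c ≈ 46.3 m

A = 720 hectares = 7.2 × 10^6 m²
ΔV = 0.07 GL = 70000 m³
Unconfined: Δh_u = ΔV/(Sy·A) = 70000/(0.24 × 7.2 × 10^6) = 0.04051 m
Confined: Δh_c = ΔV/(S·A) = 70000/(2.1 × 10^-4 × 7.2 × 10^6) = 46.3 m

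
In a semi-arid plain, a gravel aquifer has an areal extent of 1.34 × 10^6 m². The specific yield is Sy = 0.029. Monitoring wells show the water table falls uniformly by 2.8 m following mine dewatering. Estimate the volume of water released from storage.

ΔV = Sy × A × Δh = 0.029 × 1.34 × 10^6 m² × 2.8 m = 1.088 × 10^5 m³

ΔV ≈ 1.09 × 10^5 m³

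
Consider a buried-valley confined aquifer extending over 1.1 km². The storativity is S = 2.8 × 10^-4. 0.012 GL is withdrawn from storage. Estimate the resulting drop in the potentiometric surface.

A = 1.1 km² = 1.1 × 10^6 m²
ΔV = 0.012 GL = 12000 m³
Δh = ΔV / (S × A) = 12000 m³ / (2.8 × 10^-4 × 1.1 × 10^6 m²) = 38.96 m

Δh ≈ 39 m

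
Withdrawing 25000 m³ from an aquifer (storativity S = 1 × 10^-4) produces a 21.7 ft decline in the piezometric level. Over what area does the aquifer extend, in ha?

Δh = 21.7 ft = 6.614 m
A = ΔV / (S × Δh) = 25000 / (1 × 10^-4 × 6.614) = 3.78 × 10^7 m²
A = 3.78 × 10^7 m² = 3780 ha

A ≈ 3780 ha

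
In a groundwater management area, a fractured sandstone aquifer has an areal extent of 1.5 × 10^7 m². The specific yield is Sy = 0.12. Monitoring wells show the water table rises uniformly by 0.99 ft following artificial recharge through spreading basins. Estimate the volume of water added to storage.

ΔV ≈ 5.43 × 10^5 m³

Δh = 0.99 ft = 0.3018 m
ΔV = Sy × A × Δh = 0.12 × 1.5 × 10^7 m² × 0.3018 m = 5.432 × 10^5 m³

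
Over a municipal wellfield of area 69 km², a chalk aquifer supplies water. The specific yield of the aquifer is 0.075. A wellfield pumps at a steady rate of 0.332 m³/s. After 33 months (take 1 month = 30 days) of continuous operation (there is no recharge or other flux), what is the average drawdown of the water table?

Δh ≈ 5.49 m

A = 69 km² = 6.9 × 10^7 m²
Q = 0.332 m³/s = 28680 m³/d
t = 33 months = 990 d
ΔV = Q × t = 28680 m³/d × 990 d = 2.84 × 10^7 m³
Δh = ΔV / (Sy × A) = 2.84 × 10^7 / (0.075 × 6.9 × 10^7) = 5.488 m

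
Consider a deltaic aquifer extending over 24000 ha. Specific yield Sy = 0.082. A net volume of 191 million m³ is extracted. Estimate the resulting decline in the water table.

A = 24000 ha = 2.4 × 10^8 m²
ΔV = 191 million m³ = 1.91 × 10^8 m³
Δh = ΔV / (Sy × A) = 1.91 × 10^8 m³ / (0.082 × 2.4 × 10^8 m²) = 9.705 m

Δh ≈ 9.71 m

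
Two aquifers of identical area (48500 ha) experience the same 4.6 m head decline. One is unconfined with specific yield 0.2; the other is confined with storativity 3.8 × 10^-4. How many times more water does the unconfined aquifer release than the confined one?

A = 48500 ha = 4.85 × 10^8 m²
Unconfined: ΔV_u = Sy × A × Δh = 0.2 × 4.85 × 10^8 × 4.6 = 4.462 × 10^8 m³
Confined: ΔV_c = S × A × Δh = 3.8 × 10^-4 × 4.85 × 10^8 × 4.6 = 8.478 × 10^5 m³
Ratio = ΔV_u / ΔV_c = Sy / S = 0.2 / 3.8 × 10^-4 = 526.3

ΔV_u / ΔV_c ≈ 526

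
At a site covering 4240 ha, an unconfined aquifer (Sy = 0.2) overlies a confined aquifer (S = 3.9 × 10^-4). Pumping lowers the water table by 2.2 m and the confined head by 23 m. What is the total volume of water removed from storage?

A = 4240 ha = 4.24 × 10^7 m²
Unconfined: ΔV_u = Sy × A × Δh_u = 0.2 × 4.24 × 10^7 × 2.2 = 1.866 × 10^7 m³
Confined: ΔV_c = S × A × Δh_c = 3.9 × 10^-4 × 4.24 × 10^7 × 23 = 3.803 × 10^5 m³
Total ΔV = 1.866 × 10^7 + 3.803 × 10^5 = 1.904 × 10^7 m³

ΔV ≈ 1.9 × 10^7 m³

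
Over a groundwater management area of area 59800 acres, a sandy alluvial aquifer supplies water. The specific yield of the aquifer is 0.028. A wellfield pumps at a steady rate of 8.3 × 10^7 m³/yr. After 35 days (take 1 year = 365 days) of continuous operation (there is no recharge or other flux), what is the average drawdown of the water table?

Δh ≈ 1.17 m

A = 59800 acres = 2.42 × 10^8 m²
Q = 8.3 × 10^7 m³/yr = 2.274 × 10^5 m³/d
ΔV = Q × t = 2.274 × 10^5 m³/d × 35 d = 7.959 × 10^6 m³
Δh = ΔV / (Sy × A) = 7.959 × 10^6 / (0.028 × 2.42 × 10^8) = 1.175 m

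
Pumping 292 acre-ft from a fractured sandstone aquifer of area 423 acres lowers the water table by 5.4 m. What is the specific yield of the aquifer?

A = 423 acres = 1.712 × 10^6 m²
ΔV = 292 acre-ft = 3.602 × 10^5 m³
Sy = ΔV / (A × Δh) = 3.602 × 10^5 m³ / (1.712 × 10^6 m² × 5.4 m) = 0.03896

Sy ≈ 0.039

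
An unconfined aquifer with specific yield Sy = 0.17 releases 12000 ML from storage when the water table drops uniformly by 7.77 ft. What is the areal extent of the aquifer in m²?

Δh = 7.77 ft = 2.368 m
ΔV = 12000 ML = 1.2 × 10^7 m³
A = ΔV / (Sy × Δh) = 1.2 × 10^7 / (0.17 × 2.368) = 2.981 × 10^7 m²

A ≈ 2.98 × 10^7 m²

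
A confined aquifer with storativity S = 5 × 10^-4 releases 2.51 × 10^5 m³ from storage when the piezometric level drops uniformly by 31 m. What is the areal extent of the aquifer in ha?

A = ΔV / (S × Δh) = 2.51 × 10^5 / (5 × 10^-4 × 31) = 1.619 × 10^7 m²
A = 1.619 × 10^7 m² = 1619 ha

A ≈ 1620 ha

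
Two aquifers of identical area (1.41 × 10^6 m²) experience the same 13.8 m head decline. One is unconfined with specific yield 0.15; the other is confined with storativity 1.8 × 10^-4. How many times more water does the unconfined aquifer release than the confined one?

ΔV_u / ΔV_c ≈ 833

Unconfined: ΔV_u = Sy × A × Δh = 0.15 × 1.41 × 10^6 × 13.8 = 2.919 × 10^6 m³
Confined: ΔV_c = S × A × Δh = 1.8 × 10^-4 × 1.41 × 10^6 × 13.8 = 3502 m³
Ratio = ΔV_u / ΔV_c = Sy / S = 0.15 / 1.8 × 10^-4 = 833.3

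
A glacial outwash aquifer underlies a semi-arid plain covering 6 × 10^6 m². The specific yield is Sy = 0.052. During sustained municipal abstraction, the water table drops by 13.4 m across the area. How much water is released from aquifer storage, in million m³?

ΔV = Sy × A × Δh = 0.052 × 6 × 10^6 m² × 13.4 m = 4.181 × 10^6 m³
ΔV = 4.181 × 10^6 m³ = 4.181 million m³

ΔV ≈ 4.18 million m³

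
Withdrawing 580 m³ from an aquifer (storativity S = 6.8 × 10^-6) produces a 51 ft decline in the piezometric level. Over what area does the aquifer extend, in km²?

A ≈ 5.49 km²

Δh = 51 ft = 15.54 m
A = ΔV / (S × Δh) = 580 / (6.8 × 10^-6 × 15.54) = 5.487 × 10^6 m²
A = 5.487 × 10^6 m² = 5.487 km²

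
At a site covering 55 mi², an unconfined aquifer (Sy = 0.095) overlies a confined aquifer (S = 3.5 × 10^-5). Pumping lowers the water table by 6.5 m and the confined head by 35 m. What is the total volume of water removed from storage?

ΔV ≈ 8.81 × 10^7 m³

A = 55 mi² = 1.424 × 10^8 m²
Unconfined: ΔV_u = Sy × A × Δh_u = 0.095 × 1.424 × 10^8 × 6.5 = 8.796 × 10^7 m³
Confined: ΔV_c = S × A × Δh_c = 3.5 × 10^-5 × 1.424 × 10^8 × 35 = 1.745 × 10^5 m³
Total ΔV = 8.796 × 10^7 + 1.745 × 10^5 = 8.814 × 10^7 m³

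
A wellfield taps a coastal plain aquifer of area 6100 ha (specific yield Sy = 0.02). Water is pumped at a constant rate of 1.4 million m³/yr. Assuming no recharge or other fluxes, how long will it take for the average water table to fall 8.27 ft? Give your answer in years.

A = 6100 ha = 6.1 × 10^7 m²
Δh = 8.27 ft = 2.521 m
ΔV = Sy × A × Δh = 0.02 × 6.1 × 10^7 × 2.521 = 3.075 × 10^6 m³
Q = 1.4 million m³/yr = 3836 m³/d
t = ΔV / Q = 3.075 × 10^6 m³ / 3836 m³/d = 801.8 d
t = 801.8 d ≈ 2.197 years

t ≈ 2.2 years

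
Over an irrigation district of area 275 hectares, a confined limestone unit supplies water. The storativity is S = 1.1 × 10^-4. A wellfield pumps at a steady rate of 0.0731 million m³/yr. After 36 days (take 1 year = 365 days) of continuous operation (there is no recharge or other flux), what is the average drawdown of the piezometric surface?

A = 275 hectares = 2.75 × 10^6 m²
Q = 0.0731 million m³/yr = 200.3 m³/d
ΔV = Q × t = 200.3 m³/d × 36 d = 7210 m³
Δh = ΔV / (S × A) = 7210 / (1.1 × 10^-4 × 2.75 × 10^6) = 23.83 m

Δh ≈ 23.8 m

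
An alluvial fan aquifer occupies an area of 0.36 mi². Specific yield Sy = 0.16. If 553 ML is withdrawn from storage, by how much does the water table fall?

Δh ≈ 3.71 m

A = 0.36 mi² = 9.324 × 10^5 m²
ΔV = 553 ML = 5.53 × 10^5 m³
Δh = ΔV / (Sy × A) = 5.53 × 10^5 m³ / (0.16 × 9.324 × 10^5 m²) = 3.707 m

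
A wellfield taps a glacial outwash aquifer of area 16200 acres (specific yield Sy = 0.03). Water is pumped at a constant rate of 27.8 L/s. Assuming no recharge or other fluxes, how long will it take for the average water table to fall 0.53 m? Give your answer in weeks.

t ≈ 62 weeks

A = 16200 acres = 6.556 × 10^7 m²
ΔV = Sy × A × Δh = 0.03 × 6.556 × 10^7 × 0.53 = 1.042 × 10^6 m³
Q = 27.8 L/s = 2402 m³/d
t = ΔV / Q = 1.042 × 10^6 m³ / 2402 m³/d = 434 d
t = 434 d ≈ 62 weeks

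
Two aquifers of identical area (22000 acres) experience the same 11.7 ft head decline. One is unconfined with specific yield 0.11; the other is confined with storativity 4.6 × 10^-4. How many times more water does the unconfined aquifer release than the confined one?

ΔV_u / ΔV_c ≈ 239

A = 22000 acres = 8.903 × 10^7 m²
Δh = 11.7 ft = 3.566 m
Unconfined: ΔV_u = Sy × A × Δh = 0.11 × 8.903 × 10^7 × 3.566 = 3.492 × 10^7 m³
Confined: ΔV_c = S × A × Δh = 4.6 × 10^-4 × 8.903 × 10^7 × 3.566 = 1.46 × 10^5 m³
Ratio = ΔV_u / ΔV_c = Sy / S = 0.11 / 4.6 × 10^-4 = 239.1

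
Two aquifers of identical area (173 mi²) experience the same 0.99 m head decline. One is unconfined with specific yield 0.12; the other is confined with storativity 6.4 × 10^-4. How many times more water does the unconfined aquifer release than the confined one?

ΔV_u / ΔV_c ≈ 188

A = 173 mi² = 4.481 × 10^8 m²
Unconfined: ΔV_u = Sy × A × Δh = 0.12 × 4.481 × 10^8 × 0.99 = 5.323 × 10^7 m³
Confined: ΔV_c = S × A × Δh = 6.4 × 10^-4 × 4.481 × 10^8 × 0.99 = 2.839 × 10^5 m³
Ratio = ΔV_u / ΔV_c = Sy / S = 0.12 / 6.4 × 10^-4 = 187.5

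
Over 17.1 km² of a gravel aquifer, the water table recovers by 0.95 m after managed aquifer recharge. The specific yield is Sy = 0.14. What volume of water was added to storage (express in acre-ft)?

ΔV ≈ 1840 acre-ft

A = 17.1 km² = 1.71 × 10^7 m²
ΔV = Sy × A × Δh = 0.14 × 1.71 × 10^7 m² × 0.95 m = 2.274 × 10^6 m³
ΔV = 2.274 × 10^6 m³ = 1844 acre-ft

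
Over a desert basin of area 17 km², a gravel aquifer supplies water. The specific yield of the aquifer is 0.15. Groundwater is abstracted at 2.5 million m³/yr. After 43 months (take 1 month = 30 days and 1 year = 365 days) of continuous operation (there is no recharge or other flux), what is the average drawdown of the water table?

A = 17 km² = 1.7 × 10^7 m²
Q = 2.5 million m³/yr = 6849 m³/d
t = 43 months = 1290 d
ΔV = Q × t = 6849 m³/d × 1290 d = 8.836 × 10^6 m³
Δh = ΔV / (Sy × A) = 8.836 × 10^6 / (0.15 × 1.7 × 10^7) = 3.465 m

Δh ≈ 3.46 m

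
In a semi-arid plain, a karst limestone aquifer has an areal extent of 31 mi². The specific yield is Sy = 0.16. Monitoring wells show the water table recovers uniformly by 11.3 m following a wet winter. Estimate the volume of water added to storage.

A = 31 mi² = 8.029 × 10^7 m²
ΔV = Sy × A × Δh = 0.16 × 8.029 × 10^7 m² × 11.3 m = 1.452 × 10^8 m³

ΔV ≈ 1.45 × 10^8 m³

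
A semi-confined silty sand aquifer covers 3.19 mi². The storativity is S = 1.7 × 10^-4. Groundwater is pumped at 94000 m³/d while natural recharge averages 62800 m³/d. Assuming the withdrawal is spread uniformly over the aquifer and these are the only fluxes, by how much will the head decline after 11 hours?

Δh ≈ 10.2 m

A = 3.19 mi² = 8.262 × 10^6 m²
Net abstraction = 94000 − 62800 = 31200 m³/d
t = 11 hours = 0.4583 d
ΔV = Q × t = 31200 m³/d × 0.4583 d = 14300 m³
Δh = ΔV / (S × A) = 14300 / (1.7 × 10^-4 × 8.262 × 10^6) = 10.18 m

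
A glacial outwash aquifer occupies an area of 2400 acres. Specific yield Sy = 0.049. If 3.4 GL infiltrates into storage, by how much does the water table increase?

A = 2400 acres = 9.712 × 10^6 m²
ΔV = 3.4 GL = 3.4 × 10^6 m³
Δh = ΔV / (Sy × A) = 3.4 × 10^6 m³ / (0.049 × 9.712 × 10^6 m²) = 7.144 m

Δh ≈ 7.14 m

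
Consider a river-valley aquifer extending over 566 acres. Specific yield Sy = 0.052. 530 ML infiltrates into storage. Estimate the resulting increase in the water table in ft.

A = 566 acres = 2.291 × 10^6 m²
ΔV = 530 ML = 5.3 × 10^5 m³
Δh = ΔV / (Sy × A) = 5.3 × 10^5 m³ / (0.052 × 2.291 × 10^6 m²) = 4.45 m
Δh = 4.45 m = 14.6 ft

Δh ≈ 14.6 ft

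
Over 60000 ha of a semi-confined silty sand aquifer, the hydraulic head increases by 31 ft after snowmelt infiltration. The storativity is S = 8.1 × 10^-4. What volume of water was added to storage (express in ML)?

A = 60000 ha = 6 × 10^8 m²
Δh = 31 ft = 9.449 m
ΔV = S × A × Δh = 8.1 × 10^-4 × 6 × 10^8 m² × 9.449 m = 4.592 × 10^6 m³
ΔV = 4.592 × 10^6 m³ = 4592 ML

ΔV ≈ 4590 ML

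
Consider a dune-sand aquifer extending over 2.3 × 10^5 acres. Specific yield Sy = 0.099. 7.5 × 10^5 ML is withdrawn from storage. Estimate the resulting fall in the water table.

Δh ≈ 8.14 m

A = 2.3 × 10^5 acres = 9.308 × 10^8 m²
ΔV = 7.5 × 10^5 ML = 7.5 × 10^8 m³
Δh = ΔV / (Sy × A) = 7.5 × 10^8 m³ / (0.099 × 9.308 × 10^8 m²) = 8.139 m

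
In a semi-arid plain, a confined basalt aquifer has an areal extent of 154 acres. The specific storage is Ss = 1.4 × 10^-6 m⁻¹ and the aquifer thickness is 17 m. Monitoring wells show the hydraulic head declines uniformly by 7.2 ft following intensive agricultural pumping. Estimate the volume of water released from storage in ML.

ΔV ≈ 0.0326 ML

S = Ss × b = 1.4 × 10^-6 m⁻¹ × 17 m = 2.38 × 10^-5
A = 154 acres = 6.232 × 10^5 m²
Δh = 7.2 ft = 2.195 m
ΔV = S × A × Δh = 2.38 × 10^-5 × 6.232 × 10^5 m² × 2.195 m = 32.55 m³
ΔV = 32.55 m³ = 0.03255 ML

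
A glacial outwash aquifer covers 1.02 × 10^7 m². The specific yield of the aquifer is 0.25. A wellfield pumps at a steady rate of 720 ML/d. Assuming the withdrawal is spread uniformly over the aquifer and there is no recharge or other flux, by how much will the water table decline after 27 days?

Δh ≈ 7.62 m

Q = 720 ML/d = 7.2 × 10^5 m³/d
ΔV = Q × t = 7.2 × 10^5 m³/d × 27 d = 1.944 × 10^7 m³
Δh = ΔV / (Sy × A) = 1.944 × 10^7 / (0.25 × 1.02 × 10^7) = 7.624 m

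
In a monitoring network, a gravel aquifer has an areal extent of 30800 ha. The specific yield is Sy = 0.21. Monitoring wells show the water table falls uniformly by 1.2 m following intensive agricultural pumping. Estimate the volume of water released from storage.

A = 30800 ha = 3.08 × 10^8 m²
ΔV = Sy × A × Δh = 0.21 × 3.08 × 10^8 m² × 1.2 m = 7.762 × 10^7 m³

ΔV ≈ 7.76 × 10^7 m³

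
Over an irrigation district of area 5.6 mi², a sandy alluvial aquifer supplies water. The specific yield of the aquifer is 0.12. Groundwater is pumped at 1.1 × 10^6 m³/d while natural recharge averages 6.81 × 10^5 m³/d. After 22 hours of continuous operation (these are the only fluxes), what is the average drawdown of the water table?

A = 5.6 mi² = 1.45 × 10^7 m²
Net abstraction = 1.1 × 10^6 − 6.81 × 10^5 = 4.19 × 10^5 m³/d
t = 22 hours = 0.9167 d
ΔV = Q × t = 4.19 × 10^5 m³/d × 0.9167 d = 3.841 × 10^5 m³
Δh = ΔV / (Sy × A) = 3.841 × 10^5 / (0.12 × 1.45 × 10^7) = 0.2207 m

Δh ≈ 0.221 m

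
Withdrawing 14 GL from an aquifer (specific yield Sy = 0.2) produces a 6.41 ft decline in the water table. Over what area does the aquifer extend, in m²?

A ≈ 3.58 × 10^7 m²

Δh = 6.41 ft = 1.954 m
ΔV = 14 GL = 1.4 × 10^7 m³
A = ΔV / (Sy × Δh) = 1.4 × 10^7 / (0.2 × 1.954) = 3.583 × 10^7 m²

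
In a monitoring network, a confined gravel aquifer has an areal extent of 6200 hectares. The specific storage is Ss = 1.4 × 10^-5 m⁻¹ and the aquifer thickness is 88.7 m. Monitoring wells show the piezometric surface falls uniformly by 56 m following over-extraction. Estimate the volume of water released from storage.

S = Ss × b = 1.4 × 10^-5 m⁻¹ × 88.7 m = 1.242 × 10^-3
A = 6200 hectares = 6.2 × 10^7 m²
ΔV = S × A × Δh = 0.001242 × 6.2 × 10^7 m² × 56 m = 4.312 × 10^6 m³

ΔV ≈ 4.31 × 10^6 m³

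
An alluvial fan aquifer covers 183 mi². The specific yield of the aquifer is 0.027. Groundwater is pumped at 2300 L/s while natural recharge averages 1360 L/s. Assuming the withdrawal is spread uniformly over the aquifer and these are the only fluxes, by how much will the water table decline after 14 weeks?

A = 183 mi² = 4.74 × 10^8 m²
Net abstraction = 2300 − 1360 = 940 L/s
Q_net = 940 L/s = 81220 m³/d
t = 14 weeks = 98 d
ΔV = Q × t = 81220 m³/d × 98 d = 7.959 × 10^6 m³
Δh = ΔV / (Sy × A) = 7.959 × 10^6 / (0.027 × 4.74 × 10^8) = 0.6219 m

Δh ≈ 0.622 m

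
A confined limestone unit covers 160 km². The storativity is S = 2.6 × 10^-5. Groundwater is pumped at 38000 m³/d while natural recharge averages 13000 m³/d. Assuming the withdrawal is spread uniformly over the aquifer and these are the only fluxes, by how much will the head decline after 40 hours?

Δh ≈ 10 m

A = 160 km² = 1.6 × 10^8 m²
Net abstraction = 38000 − 13000 = 25000 m³/d
t = 40 hours = 1.667 d
ΔV = Q × t = 25000 m³/d × 1.667 d = 41670 m³
Δh = ΔV / (S × A) = 41670 / (2.6 × 10^-5 × 1.6 × 10^8) = 10.02 m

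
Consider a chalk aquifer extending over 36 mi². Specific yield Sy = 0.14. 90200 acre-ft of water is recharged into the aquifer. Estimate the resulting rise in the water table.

A = 36 mi² = 9.324 × 10^7 m²
ΔV = 90200 acre-ft = 1.113 × 10^8 m³
Δh = ΔV / (Sy × A) = 1.113 × 10^8 m³ / (0.14 × 9.324 × 10^7 m²) = 8.523 m

Δh ≈ 8.52 m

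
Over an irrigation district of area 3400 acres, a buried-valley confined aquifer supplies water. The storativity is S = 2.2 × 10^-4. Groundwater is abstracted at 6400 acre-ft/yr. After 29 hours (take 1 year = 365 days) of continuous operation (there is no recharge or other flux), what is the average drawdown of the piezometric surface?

Δh ≈ 8.63 m

A = 3400 acres = 1.376 × 10^7 m²
Q = 6400 acre-ft/yr = 21630 m³/d
t = 29 hours = 1.208 d
ΔV = Q × t = 21630 m³/d × 1.208 d = 26130 m³
Δh = ΔV / (S × A) = 26130 / (2.2 × 10^-4 × 1.376 × 10^7) = 8.634 m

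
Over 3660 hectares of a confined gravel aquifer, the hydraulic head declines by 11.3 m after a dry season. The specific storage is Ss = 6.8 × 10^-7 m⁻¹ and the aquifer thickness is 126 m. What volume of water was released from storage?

S = Ss × b = 6.8 × 10^-7 m⁻¹ × 126 m = 8.568 × 10^-5
A = 3660 hectares = 3.66 × 10^7 m²
ΔV = S × A × Δh = 8.568 × 10^-5 × 3.66 × 10^7 m² × 11.3 m = 35440 m³

ΔV ≈ 35400 m³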